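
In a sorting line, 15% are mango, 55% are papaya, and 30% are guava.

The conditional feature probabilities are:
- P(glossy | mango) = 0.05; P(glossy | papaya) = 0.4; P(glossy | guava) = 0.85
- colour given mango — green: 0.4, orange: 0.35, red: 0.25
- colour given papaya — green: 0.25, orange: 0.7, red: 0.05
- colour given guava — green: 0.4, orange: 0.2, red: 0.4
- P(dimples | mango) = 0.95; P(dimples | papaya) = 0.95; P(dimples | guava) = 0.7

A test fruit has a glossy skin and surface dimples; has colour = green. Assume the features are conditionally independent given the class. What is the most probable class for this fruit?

mango: 0.15 × 0.05 × 0.4 × 0.95 = 0.00285
papaya: 0.55 × 0.4 × 0.25 × 0.95 = 0.05225
guava: 0.3 × 0.85 × 0.4 × 0.7 = 0.0714
Highest score → guava.

guava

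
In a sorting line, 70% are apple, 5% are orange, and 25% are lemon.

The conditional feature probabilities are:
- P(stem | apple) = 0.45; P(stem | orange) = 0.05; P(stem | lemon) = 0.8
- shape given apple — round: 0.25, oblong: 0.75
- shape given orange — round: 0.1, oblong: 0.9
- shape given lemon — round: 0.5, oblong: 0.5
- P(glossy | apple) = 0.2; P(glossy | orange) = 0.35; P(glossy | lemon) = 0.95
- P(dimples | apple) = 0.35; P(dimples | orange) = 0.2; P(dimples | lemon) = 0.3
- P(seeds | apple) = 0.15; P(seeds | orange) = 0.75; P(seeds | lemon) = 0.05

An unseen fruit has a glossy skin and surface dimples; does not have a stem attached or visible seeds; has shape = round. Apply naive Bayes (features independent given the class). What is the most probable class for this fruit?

lemon

apple: 0.7 × (1−0.45) × 0.25 × 0.2 × 0.35 × (1−0.15) = 0.005726875
orange: 0.05 × (1−0.05) × 0.1 × 0.35 × 0.2 × (1−0.75) = 0.000083125
lemon: 0.25 × (1−0.8) × 0.5 × 0.95 × 0.3 × (1−0.05) = 0.00676875
Highest score → lemon.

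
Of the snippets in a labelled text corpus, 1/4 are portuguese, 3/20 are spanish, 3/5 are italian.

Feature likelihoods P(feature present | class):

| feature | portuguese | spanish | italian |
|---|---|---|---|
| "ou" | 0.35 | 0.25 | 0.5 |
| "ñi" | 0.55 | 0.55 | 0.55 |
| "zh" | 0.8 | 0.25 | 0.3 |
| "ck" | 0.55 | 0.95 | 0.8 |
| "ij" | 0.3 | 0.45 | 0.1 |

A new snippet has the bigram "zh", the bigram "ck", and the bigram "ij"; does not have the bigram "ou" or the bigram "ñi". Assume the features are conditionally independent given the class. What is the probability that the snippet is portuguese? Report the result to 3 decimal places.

portuguese: 0.25 × (1−0.35) × (1−0.55) × 0.8 × 0.55 × 0.3 = 0.0096525
spanish: 0.15 × (1−0.25) × (1−0.55) × 0.25 × 0.95 × 0.45 = 0.005410546875
italian: 0.6 × (1−0.5) × (1−0.55) × 0.3 × 0.8 × 0.1 = 0.00324
P(portuguese | x) = 0.0096525 / 0.018303046875 ≈ 0.527

0.527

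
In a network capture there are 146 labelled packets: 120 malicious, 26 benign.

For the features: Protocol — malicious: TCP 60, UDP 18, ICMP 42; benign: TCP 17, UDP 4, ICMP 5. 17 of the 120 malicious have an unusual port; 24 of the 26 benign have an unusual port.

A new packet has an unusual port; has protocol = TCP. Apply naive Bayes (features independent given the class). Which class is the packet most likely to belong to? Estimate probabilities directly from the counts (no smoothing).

malicious: (120/146) × (60/120) × (17/120) ≈ 0.0582192
benign: (26/146) × (17/26) × (24/26) ≈ 0.107482
Highest score → benign.

benign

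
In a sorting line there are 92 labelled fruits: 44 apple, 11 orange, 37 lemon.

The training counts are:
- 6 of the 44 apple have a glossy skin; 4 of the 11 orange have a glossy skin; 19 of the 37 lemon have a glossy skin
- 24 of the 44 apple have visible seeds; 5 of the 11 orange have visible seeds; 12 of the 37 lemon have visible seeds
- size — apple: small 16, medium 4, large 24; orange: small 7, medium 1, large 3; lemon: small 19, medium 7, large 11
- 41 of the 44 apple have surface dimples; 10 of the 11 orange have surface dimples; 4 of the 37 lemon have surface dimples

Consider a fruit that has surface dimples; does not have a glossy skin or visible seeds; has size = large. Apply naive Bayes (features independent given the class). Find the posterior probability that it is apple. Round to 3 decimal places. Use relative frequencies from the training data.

0.868

apple: (44/92) × (38/44) × (20/44) × (24/44) × (41/44) ≈ 0.0954251
orange: (11/92) × (7/11) × (6/11) × (3/11) × (10/11) ≈ 0.0102897
lemon: (37/92) × (18/37) × (25/37) × (11/37) × (4/37) ≈ 0.00424886
P(apple | x) = 0.0954251 / 0.10996366 ≈ 0.868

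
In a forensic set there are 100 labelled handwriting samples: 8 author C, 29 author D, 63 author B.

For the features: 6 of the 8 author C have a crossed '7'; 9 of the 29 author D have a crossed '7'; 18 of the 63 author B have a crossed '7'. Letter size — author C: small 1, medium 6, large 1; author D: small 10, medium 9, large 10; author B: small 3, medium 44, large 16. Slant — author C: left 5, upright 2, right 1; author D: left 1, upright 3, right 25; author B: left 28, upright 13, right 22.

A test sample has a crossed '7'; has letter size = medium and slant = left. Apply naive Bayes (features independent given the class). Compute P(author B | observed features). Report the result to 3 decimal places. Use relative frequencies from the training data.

author C: (8/100) × (6/8) × (6/8) × (5/8) = 0.028125
author D: (29/100) × (9/29) × (9/29) × (1/29) ≈ 0.000963139
author B: (63/100) × (18/63) × (44/63) × (28/63) ≈ 0.055873
P(author B | x) = 0.055873 / 0.084961139 ≈ 0.658

0.658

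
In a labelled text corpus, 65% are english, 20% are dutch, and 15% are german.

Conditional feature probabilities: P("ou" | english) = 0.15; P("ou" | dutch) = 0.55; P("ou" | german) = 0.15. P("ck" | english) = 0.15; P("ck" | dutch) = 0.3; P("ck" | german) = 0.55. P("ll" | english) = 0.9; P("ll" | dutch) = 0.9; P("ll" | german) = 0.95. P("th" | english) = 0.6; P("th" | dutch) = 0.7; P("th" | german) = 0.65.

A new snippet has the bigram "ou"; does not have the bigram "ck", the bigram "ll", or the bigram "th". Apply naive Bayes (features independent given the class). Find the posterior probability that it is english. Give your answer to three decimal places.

0.571

english: 0.65 × 0.15 × (1−0.15) × (1−0.9) × (1−0.6) = 0.003315
dutch: 0.2 × 0.55 × (1−0.3) × (1−0.9) × (1−0.7) = 0.00231
german: 0.15 × 0.15 × (1−0.55) × (1−0.95) × (1−0.65) = 0.0001771875
P(english | x) = 0.003315 / 0.0058021875 ≈ 0.571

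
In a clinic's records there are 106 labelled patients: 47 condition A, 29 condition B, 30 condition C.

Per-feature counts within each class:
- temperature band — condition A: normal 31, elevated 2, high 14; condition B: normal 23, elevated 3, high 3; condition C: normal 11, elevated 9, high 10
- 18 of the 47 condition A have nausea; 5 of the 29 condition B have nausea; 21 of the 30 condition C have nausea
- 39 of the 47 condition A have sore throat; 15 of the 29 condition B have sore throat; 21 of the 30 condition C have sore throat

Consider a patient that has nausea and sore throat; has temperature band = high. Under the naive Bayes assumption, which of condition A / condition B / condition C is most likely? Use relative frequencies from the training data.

condition C

condition A: (47/106) × (14/47) × (18/47) × (39/47) ≈ 0.0419724
condition B: (29/106) × (3/29) × (5/29) × (15/29) ≈ 0.00252395
condition C: (30/106) × (10/30) × (21/30) × (21/30) ≈ 0.0462264
Highest score → condition C.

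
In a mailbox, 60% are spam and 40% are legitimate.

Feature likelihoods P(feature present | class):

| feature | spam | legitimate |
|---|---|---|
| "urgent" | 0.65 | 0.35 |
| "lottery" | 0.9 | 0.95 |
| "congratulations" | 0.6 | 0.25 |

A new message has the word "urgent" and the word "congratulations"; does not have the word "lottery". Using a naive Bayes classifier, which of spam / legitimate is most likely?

spam

spam: 0.6 × 0.65 × (1−0.9) × 0.6 = 0.0234
legitimate: 0.4 × 0.35 × (1−0.95) × 0.25 = 0.00175
Highest score → spam.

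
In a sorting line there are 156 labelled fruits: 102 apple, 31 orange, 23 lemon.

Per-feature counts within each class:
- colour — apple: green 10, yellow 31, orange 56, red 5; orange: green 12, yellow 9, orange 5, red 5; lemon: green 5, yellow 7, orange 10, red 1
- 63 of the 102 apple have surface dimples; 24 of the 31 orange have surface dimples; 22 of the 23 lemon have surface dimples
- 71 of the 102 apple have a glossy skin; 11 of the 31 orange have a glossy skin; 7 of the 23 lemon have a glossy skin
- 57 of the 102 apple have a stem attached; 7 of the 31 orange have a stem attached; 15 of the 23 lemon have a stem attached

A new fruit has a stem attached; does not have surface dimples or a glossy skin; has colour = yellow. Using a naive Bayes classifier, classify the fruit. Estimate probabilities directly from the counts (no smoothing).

apple: (102/156) × (31/102) × (39/102) × (31/102) × (57/102) ≈ 0.0129044
orange: (31/156) × (9/31) × (7/31) × (20/31) × (7/31) ≈ 0.00189784
lemon: (23/156) × (7/23) × (1/23) × (16/23) × (15/23) ≈ 0.000885118
Highest score → apple.

apple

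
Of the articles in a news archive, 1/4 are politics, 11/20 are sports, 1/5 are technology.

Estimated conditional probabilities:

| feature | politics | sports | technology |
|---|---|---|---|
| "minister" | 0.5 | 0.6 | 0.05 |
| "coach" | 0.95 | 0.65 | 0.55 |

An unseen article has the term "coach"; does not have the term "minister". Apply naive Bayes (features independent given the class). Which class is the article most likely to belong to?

sports

politics: 0.25 × (1−0.5) × 0.95 = 0.11875
sports: 0.55 × (1−0.6) × 0.65 = 0.143
technology: 0.2 × (1−0.05) × 0.55 = 0.1045
Highest score → sports.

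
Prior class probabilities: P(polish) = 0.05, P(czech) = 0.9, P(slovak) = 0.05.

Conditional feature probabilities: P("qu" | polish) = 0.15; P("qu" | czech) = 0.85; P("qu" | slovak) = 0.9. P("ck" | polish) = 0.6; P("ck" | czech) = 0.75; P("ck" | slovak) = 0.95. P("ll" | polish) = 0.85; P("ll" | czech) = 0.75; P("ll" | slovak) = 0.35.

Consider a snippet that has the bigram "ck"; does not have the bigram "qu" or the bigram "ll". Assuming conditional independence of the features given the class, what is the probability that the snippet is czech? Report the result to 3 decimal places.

0.785

polish: 0.05 × (1−0.15) × 0.6 × (1−0.85) = 0.003825
czech: 0.9 × (1−0.85) × 0.75 × (1−0.75) = 0.0253125
slovak: 0.05 × (1−0.9) × 0.95 × (1−0.35) = 0.0030875
P(czech | x) = 0.0253125 / 0.032225 ≈ 0.785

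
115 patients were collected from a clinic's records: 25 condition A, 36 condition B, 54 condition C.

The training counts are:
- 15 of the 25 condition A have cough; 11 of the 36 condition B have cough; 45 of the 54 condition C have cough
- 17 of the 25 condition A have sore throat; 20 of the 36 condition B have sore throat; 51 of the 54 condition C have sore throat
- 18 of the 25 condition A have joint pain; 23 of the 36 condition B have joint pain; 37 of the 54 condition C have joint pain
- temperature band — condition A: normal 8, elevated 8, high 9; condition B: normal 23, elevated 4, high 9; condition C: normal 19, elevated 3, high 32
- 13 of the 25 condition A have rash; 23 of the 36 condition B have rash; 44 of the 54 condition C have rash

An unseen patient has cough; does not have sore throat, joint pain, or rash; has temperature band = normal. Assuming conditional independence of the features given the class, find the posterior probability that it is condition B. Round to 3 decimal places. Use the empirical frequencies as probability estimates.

0.612

condition A: (25/115) × (15/25) × (8/25) × (7/25) × (8/25) × (12/25) ≈ 0.00179512
condition B: (36/115) × (11/36) × (16/36) × (13/36) × (23/36) × (13/36) ≈ 0.00354176
condition C: (54/115) × (45/54) × (3/54) × (17/54) × (19/54) × (10/54) ≈ 0.000445927
P(condition B | x) = 0.00354176 / 0.005782807 ≈ 0.612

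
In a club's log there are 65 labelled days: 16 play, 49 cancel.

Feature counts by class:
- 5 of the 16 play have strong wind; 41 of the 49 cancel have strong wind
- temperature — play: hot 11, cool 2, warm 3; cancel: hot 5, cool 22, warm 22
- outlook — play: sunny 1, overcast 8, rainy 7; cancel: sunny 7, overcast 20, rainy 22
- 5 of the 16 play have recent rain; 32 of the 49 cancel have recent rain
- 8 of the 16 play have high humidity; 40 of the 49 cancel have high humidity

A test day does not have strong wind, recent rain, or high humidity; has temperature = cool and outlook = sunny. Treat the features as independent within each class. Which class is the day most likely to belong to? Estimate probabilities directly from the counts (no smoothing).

play: (16/65) × (11/16) × (2/16) × (1/16) × (11/16) × (8/16) ≈ 0.000454477
cancel: (49/65) × (8/49) × (22/49) × (7/49) × (17/49) × (9/49) ≈ 0.000503042
Highest score → cancel.

cancel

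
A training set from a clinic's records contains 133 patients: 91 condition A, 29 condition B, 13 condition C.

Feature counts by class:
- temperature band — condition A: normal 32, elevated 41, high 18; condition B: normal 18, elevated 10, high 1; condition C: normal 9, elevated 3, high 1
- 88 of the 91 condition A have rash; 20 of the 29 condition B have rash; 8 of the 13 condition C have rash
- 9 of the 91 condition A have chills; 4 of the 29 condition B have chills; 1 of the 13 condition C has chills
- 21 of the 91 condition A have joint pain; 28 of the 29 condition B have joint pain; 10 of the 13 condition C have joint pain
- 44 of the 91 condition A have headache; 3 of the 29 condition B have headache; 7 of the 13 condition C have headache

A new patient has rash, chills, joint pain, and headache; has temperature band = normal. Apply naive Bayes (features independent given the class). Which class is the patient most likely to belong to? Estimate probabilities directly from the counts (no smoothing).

condition A: (91/133) × (32/91) × (88/91) × (9/91) × (21/91) × (44/91) ≈ 0.00256762
condition B: (29/133) × (18/29) × (20/29) × (4/29) × (28/29) × (3/29) ≈ 0.00128587
condition C: (13/133) × (9/13) × (8/13) × (1/13) × (10/13) × (7/13) ≈ 0.0013268
Highest score → condition A.

condition A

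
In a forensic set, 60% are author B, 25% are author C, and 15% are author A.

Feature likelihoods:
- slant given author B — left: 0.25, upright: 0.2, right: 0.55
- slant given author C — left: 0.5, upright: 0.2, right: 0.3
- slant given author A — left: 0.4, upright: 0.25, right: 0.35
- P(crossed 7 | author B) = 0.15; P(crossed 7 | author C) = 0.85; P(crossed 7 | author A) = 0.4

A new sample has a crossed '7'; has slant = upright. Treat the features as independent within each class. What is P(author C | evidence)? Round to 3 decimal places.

author B: 0.6 × 0.2 × 0.15 = 0.018
author C: 0.25 × 0.2 × 0.85 = 0.0425
author A: 0.15 × 0.25 × 0.4 = 0.015
P(author C | x) = 0.0425 / 0.0755 ≈ 0.563

0.563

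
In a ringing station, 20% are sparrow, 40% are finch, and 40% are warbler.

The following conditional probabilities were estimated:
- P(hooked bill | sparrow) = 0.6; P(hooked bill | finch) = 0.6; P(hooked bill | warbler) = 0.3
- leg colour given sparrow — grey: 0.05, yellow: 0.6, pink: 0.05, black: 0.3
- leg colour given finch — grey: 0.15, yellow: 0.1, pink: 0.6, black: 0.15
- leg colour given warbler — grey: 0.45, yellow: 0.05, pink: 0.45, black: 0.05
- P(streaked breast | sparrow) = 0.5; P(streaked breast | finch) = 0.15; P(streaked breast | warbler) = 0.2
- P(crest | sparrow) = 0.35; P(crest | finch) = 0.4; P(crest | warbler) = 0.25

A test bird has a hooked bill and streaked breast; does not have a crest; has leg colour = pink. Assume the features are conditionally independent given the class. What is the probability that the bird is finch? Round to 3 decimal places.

sparrow: 0.2 × 0.6 × 0.05 × 0.5 × (1−0.35) = 0.00195
finch: 0.4 × 0.6 × 0.6 × 0.15 × (1−0.4) = 0.01296
warbler: 0.4 × 0.3 × 0.45 × 0.2 × (1−0.25) = 0.0081
P(finch | x) = 0.01296 / 0.02301 ≈ 0.563

0.563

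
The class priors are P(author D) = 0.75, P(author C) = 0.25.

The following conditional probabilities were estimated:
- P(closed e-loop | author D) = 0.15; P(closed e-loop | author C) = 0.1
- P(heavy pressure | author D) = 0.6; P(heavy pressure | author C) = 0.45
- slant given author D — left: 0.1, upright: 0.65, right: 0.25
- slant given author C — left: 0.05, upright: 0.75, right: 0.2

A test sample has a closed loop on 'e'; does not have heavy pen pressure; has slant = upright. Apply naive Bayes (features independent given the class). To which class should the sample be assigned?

author D

author D: 0.75 × 0.15 × (1−0.6) × 0.65 = 0.02925
author C: 0.25 × 0.1 × (1−0.45) × 0.75 = 0.0103125
Highest score → author D.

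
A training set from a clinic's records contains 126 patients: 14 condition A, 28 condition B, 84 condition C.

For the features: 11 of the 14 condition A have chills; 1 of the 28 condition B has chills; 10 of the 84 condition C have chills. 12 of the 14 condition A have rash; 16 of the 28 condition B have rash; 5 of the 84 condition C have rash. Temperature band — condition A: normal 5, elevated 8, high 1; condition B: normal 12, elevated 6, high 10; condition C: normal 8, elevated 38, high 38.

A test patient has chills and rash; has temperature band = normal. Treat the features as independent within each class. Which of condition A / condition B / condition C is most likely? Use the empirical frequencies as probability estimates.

condition A

condition A: (14/126) × (11/14) × (12/14) × (5/14) ≈ 0.026725
condition B: (28/126) × (1/28) × (16/28) × (12/28) ≈ 0.00194363
condition C: (84/126) × (10/84) × (5/84) × (8/84) ≈ 0.000449915
Highest score → condition A.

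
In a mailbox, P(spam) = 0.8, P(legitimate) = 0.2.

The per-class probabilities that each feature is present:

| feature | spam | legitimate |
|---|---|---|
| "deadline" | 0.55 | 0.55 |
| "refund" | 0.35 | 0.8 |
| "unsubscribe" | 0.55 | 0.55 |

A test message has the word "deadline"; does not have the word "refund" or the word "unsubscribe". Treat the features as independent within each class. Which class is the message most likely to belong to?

spam

spam: 0.8 × 0.55 × (1−0.35) × (1−0.55) = 0.1287
legitimate: 0.2 × 0.55 × (1−0.8) × (1−0.55) = 0.0099
Highest score → spam.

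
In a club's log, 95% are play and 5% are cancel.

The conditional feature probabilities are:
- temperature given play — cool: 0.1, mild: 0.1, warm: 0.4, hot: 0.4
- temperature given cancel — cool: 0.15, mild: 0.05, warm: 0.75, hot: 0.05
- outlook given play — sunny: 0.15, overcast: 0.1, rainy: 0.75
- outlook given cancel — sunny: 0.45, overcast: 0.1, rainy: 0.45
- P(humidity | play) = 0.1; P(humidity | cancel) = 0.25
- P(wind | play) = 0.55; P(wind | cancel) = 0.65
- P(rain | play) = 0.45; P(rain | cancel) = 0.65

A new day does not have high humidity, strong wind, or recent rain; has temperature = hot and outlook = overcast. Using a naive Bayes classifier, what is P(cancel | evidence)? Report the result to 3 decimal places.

play: 0.95 × 0.4 × 0.1 × (1−0.1) × (1−0.55) × (1−0.45) = 0.0084645
cancel: 0.05 × 0.05 × 0.1 × (1−0.25) × (1−0.65) × (1−0.65) = 0.00002296875
P(cancel | x) = 0.00002296875 / 0.00848746875 ≈ 0.003

0.003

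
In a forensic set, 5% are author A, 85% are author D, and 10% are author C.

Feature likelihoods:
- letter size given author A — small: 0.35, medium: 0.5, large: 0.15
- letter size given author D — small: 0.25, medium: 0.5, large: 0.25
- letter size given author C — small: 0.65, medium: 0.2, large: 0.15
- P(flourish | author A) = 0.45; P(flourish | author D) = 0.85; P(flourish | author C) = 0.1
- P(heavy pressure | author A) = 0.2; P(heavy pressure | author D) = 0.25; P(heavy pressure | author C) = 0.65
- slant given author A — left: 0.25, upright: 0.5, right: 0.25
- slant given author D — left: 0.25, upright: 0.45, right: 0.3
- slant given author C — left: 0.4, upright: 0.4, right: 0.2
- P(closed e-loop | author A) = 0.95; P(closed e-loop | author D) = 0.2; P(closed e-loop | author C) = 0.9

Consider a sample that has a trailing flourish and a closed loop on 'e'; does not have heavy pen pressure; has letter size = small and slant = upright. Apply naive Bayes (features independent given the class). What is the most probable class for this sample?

author A: 0.05 × 0.35 × 0.45 × (1−0.2) × 0.5 × 0.95 = 0.0029925
author D: 0.85 × 0.25 × 0.85 × (1−0.25) × 0.45 × 0.2 = 0.0121921875
author C: 0.1 × 0.65 × 0.1 × (1−0.65) × 0.4 × 0.9 = 0.000819
Highest score → author D.

author D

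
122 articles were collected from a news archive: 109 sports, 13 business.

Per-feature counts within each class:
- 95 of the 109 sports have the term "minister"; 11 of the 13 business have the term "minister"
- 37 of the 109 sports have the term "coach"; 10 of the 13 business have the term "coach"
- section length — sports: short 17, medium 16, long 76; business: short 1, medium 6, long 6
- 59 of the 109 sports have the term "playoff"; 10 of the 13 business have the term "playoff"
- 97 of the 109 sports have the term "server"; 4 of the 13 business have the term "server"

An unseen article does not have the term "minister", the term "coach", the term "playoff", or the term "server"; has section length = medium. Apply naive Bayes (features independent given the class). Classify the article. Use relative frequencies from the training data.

sports

sports: (109/122) × (14/109) × (72/109) × (16/109) × (50/109) × (12/109) ≈ 0.000561909
business: (13/122) × (2/13) × (3/13) × (6/13) × (3/13) × (9/13) ≈ 0.000278954
Highest score → sports.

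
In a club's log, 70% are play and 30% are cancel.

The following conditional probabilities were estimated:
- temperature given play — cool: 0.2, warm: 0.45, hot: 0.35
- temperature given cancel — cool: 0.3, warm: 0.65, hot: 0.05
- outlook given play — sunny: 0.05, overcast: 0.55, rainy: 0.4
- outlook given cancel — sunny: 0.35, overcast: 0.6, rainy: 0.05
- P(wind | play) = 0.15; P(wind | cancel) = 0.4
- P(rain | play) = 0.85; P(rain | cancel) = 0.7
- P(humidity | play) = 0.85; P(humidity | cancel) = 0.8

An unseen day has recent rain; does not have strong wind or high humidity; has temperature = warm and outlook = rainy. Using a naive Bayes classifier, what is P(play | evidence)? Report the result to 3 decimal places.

play: 0.7 × 0.45 × 0.4 × (1−0.15) × 0.85 × (1−0.85) = 0.01365525
cancel: 0.3 × 0.65 × 0.05 × (1−0.4) × 0.7 × (1−0.8) = 0.000819
P(play | x) = 0.01365525 / 0.01447425 ≈ 0.943

0.943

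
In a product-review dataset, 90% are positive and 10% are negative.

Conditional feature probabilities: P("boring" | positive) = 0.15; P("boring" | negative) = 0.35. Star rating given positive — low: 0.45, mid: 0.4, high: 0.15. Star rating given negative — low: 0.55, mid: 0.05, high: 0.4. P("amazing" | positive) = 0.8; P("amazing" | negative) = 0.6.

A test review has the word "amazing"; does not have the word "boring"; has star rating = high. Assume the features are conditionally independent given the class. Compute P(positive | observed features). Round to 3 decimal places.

0.855

positive: 0.9 × (1−0.15) × 0.15 × 0.8 = 0.0918
negative: 0.1 × (1−0.35) × 0.4 × 0.6 = 0.0156
P(positive | x) = 0.0918 / 0.1074 ≈ 0.855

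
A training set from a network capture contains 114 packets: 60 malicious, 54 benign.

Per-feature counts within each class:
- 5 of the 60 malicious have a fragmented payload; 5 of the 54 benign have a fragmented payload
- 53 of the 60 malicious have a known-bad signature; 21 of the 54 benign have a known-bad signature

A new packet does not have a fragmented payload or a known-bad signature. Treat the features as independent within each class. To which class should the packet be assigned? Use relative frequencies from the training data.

benign

malicious: (60/114) × (55/60) × (7/60) ≈ 0.0562865
benign: (54/114) × (49/54) × (33/54) ≈ 0.262671
Highest score → benign.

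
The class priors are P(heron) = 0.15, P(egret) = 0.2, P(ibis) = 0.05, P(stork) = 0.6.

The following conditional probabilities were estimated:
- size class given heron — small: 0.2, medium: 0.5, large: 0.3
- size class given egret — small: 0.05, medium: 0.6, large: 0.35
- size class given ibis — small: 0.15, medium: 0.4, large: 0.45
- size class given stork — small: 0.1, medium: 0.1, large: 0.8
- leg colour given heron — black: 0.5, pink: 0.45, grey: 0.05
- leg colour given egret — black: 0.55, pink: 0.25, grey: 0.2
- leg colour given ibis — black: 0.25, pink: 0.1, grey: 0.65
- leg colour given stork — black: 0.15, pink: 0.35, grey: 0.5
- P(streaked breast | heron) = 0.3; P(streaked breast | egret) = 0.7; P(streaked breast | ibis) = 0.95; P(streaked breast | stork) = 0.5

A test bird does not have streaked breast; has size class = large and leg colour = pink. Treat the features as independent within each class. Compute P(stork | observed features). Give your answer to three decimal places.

0.811

heron: 0.15 × 0.3 × 0.45 × (1−0.3) = 0.014175
egret: 0.2 × 0.35 × 0.25 × (1−0.7) = 0.00525
ibis: 0.05 × 0.45 × 0.1 × (1−0.95) = 0.0001125
stork: 0.6 × 0.8 × 0.35 × (1−0.5) = 0.084
P(stork | x) = 0.084 / 0.1035375 ≈ 0.811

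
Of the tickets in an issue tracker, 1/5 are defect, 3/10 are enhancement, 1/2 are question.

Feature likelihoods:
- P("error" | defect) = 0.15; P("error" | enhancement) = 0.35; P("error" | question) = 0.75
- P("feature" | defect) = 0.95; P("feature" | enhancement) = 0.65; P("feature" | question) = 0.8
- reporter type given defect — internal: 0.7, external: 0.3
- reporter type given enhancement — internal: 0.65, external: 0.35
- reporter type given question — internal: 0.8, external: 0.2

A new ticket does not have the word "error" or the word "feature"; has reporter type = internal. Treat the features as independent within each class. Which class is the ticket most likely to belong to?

defect: 0.2 × (1−0.15) × (1−0.95) × 0.7 = 0.00595
enhancement: 0.3 × (1−0.35) × (1−0.65) × 0.65 = 0.0443625
question: 0.5 × (1−0.75) × (1−0.8) × 0.8 = 0.02
Highest score → enhancement.

enhancement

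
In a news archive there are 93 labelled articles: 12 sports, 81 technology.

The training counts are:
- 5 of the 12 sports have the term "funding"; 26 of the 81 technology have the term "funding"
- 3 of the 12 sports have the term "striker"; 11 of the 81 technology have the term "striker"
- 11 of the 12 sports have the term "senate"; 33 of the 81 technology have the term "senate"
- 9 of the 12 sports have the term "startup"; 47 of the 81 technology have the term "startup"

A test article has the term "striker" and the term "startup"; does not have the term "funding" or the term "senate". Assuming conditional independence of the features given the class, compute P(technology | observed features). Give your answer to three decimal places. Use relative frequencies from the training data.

sports: (12/93) × (7/12) × (3/12) × (1/12) × (9/12) ≈ 0.00117608
technology: (81/93) × (55/81) × (11/81) × (48/81) × (47/81) ≈ 0.0276157
P(technology | x) = 0.0276157 / 0.02879178 ≈ 0.959

0.959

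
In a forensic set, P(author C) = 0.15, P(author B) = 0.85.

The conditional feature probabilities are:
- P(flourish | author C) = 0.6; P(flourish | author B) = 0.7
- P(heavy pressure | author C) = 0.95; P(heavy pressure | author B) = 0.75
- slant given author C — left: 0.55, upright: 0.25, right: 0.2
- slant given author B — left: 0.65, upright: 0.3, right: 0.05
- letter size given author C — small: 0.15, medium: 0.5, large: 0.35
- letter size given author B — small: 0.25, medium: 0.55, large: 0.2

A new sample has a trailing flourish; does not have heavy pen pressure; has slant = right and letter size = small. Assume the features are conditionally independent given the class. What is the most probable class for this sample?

author C: 0.15 × 0.6 × (1−0.95) × 0.2 × 0.15 = 0.000135
author B: 0.85 × 0.7 × (1−0.75) × 0.05 × 0.25 = 0.001859375
Highest score → author B.

author B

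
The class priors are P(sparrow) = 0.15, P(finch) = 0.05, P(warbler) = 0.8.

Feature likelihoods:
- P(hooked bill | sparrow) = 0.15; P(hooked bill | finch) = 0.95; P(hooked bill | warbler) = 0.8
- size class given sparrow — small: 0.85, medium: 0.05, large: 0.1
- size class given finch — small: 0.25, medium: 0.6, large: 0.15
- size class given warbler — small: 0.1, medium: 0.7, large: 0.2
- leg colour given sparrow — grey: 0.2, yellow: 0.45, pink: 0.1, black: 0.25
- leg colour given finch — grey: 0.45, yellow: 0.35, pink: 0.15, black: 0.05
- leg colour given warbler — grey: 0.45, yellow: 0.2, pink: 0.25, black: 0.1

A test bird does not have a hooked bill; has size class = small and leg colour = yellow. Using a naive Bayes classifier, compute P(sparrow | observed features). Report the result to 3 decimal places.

sparrow: 0.15 × (1−0.15) × 0.85 × 0.45 = 0.04876875
finch: 0.05 × (1−0.95) × 0.25 × 0.35 = 0.00021875
warbler: 0.8 × (1−0.8) × 0.1 × 0.2 = 0.0032
P(sparrow | x) = 0.04876875 / 0.0521875 ≈ 0.934

0.934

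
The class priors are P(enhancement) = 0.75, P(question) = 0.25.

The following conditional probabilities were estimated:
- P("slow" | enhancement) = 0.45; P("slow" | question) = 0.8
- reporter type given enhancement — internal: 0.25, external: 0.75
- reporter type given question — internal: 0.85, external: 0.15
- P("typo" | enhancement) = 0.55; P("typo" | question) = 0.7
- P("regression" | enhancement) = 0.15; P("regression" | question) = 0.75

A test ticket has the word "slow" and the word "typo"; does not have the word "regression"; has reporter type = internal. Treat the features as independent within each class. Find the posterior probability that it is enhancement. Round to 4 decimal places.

enhancement: 0.75 × 0.45 × 0.25 × 0.55 × (1−0.15) = 0.0394453125
question: 0.25 × 0.8 × 0.85 × 0.7 × (1−0.75) = 0.02975
P(enhancement | x) = 0.0394453125 / 0.0691953125 ≈ 0.5701

0.5701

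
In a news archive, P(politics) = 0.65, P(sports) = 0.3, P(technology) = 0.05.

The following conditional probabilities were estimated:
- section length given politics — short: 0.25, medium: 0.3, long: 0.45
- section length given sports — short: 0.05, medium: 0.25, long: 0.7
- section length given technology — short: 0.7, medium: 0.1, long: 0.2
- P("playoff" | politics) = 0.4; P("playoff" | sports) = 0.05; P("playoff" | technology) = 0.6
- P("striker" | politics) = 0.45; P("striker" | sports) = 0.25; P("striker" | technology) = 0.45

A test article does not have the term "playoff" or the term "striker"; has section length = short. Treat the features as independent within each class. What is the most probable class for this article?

politics: 0.65 × 0.25 × (1−0.4) × (1−0.45) = 0.053625
sports: 0.3 × 0.05 × (1−0.05) × (1−0.25) = 0.0106875
technology: 0.05 × 0.7 × (1−0.6) × (1−0.45) = 0.0077
Highest score → politics.

politics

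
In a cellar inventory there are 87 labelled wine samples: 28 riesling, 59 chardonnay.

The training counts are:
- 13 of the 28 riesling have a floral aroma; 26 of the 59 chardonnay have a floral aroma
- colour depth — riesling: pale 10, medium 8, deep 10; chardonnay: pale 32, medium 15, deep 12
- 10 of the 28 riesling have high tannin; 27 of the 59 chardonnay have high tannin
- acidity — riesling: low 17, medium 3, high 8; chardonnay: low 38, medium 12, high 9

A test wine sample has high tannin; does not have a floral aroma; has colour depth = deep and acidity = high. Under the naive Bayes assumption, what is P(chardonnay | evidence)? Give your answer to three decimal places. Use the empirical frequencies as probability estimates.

0.462

riesling: (28/87) × (15/28) × (10/28) × (10/28) × (8/28) ≈ 0.0062833
chardonnay: (59/87) × (33/59) × (12/59) × (27/59) × (9/59) ≈ 0.0053855
P(chardonnay | x) = 0.0053855 / 0.0116688 ≈ 0.462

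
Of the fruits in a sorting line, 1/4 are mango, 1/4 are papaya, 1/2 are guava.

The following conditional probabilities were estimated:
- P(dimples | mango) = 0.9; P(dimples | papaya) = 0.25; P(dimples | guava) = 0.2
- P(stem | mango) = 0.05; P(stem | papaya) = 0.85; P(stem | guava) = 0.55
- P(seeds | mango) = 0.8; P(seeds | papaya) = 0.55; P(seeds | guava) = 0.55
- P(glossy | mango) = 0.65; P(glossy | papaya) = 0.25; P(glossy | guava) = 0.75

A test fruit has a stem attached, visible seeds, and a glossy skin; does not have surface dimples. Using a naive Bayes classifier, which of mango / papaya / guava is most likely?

guava

mango: 0.25 × (1−0.9) × 0.05 × 0.8 × 0.65 = 0.00065
papaya: 0.25 × (1−0.25) × 0.85 × 0.55 × 0.25 = 0.0219140625
guava: 0.5 × (1−0.2) × 0.55 × 0.55 × 0.75 = 0.09075
Highest score → guava.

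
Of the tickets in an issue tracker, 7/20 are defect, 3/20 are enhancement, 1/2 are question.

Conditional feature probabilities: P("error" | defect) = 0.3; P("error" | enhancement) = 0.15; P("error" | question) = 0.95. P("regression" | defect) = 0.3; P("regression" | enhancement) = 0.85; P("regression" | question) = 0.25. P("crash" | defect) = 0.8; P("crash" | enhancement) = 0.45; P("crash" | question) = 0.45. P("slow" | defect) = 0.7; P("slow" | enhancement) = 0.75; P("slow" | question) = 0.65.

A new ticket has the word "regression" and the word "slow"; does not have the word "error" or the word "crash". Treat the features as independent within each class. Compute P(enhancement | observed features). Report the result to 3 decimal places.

0.781

defect: 0.35 × (1−0.3) × 0.3 × (1−0.8) × 0.7 = 0.01029
enhancement: 0.15 × (1−0.15) × 0.85 × (1−0.45) × 0.75 = 0.0447046875
question: 0.5 × (1−0.95) × 0.25 × (1−0.45) × 0.65 = 0.002234375
P(enhancement | x) = 0.0447046875 / 0.0572290625 ≈ 0.781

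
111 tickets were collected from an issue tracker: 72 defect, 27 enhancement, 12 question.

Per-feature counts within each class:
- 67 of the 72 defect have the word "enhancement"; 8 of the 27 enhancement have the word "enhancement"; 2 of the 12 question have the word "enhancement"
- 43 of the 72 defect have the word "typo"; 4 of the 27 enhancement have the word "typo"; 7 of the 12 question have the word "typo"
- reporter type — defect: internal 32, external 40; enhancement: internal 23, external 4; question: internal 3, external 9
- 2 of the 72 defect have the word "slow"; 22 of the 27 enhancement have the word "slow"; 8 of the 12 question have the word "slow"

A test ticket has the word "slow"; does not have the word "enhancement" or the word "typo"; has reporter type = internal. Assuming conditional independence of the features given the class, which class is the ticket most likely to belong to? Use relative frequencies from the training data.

defect: (72/111) × (5/72) × (29/72) × (32/72) × (2/72) ≈ 0.000223989
enhancement: (27/111) × (19/27) × (23/27) × (23/27) × (22/27) ≈ 0.101209
question: (12/111) × (10/12) × (5/12) × (3/12) × (8/12) ≈ 0.00625626
Highest score → enhancement.

enhancement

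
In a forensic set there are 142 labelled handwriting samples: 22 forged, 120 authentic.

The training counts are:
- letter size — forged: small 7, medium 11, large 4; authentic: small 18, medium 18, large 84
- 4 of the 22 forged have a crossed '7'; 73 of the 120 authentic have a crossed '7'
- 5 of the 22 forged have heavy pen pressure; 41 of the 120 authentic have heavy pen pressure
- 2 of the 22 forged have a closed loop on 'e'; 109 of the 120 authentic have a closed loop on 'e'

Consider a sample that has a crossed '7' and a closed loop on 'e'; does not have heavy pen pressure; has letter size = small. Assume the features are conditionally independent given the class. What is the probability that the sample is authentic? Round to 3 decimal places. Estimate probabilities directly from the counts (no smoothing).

0.987

forged: (22/142) × (7/22) × (4/22) × (17/22) × (2/22) ≈ 0.000629623
authentic: (120/142) × (18/120) × (73/120) × (79/120) × (109/120) ≈ 0.0461123
P(authentic | x) = 0.0461123 / 0.046741923 ≈ 0.987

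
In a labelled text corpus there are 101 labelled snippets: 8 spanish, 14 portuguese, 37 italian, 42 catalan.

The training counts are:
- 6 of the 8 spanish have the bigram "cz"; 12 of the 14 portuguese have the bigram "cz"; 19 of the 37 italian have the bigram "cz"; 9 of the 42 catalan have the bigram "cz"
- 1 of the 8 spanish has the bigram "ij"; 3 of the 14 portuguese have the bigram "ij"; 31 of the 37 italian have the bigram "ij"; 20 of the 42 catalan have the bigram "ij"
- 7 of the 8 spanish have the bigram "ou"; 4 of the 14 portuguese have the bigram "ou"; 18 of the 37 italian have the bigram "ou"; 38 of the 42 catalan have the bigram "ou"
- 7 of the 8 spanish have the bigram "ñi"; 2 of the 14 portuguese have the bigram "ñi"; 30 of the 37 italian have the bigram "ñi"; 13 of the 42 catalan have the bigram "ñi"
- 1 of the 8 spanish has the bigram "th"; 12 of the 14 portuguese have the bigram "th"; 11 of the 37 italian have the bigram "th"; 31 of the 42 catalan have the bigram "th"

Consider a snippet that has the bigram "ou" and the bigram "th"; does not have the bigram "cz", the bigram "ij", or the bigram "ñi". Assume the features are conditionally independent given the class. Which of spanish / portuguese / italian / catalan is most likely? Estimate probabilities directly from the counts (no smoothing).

spanish: (8/101) × (2/8) × (7/8) × (7/8) × (1/8) × (1/8) ≈ 0.000236889
portuguese: (14/101) × (2/14) × (11/14) × (4/14) × (12/14) × (12/14) ≈ 0.00326597
italian: (37/101) × (18/37) × (6/37) × (18/37) × (7/37) × (11/37) ≈ 0.000790786
catalan: (42/101) × (33/42) × (22/42) × (38/42) × (29/42) × (31/42) ≈ 0.0789153
Highest score → catalan.

catalan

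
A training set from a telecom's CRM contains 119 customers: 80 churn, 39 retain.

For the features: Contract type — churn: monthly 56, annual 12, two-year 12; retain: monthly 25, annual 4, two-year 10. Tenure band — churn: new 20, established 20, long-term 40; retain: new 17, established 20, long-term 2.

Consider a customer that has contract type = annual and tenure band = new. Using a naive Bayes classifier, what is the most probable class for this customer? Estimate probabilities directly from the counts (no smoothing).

churn: (80/119) × (12/80) × (20/80) ≈ 0.0252101
retain: (39/119) × (4/39) × (17/39) ≈ 0.014652
Highest score → churn.

churn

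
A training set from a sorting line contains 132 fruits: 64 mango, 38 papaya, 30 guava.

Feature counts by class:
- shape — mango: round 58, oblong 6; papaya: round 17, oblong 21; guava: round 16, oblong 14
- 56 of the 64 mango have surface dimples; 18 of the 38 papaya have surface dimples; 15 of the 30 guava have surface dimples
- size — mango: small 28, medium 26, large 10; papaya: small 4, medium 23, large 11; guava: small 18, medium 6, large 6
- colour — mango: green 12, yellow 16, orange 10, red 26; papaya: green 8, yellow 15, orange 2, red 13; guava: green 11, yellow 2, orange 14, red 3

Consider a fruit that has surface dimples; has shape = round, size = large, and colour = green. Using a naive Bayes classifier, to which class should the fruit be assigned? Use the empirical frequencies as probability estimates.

mango: (64/132) × (58/64) × (56/64) × (10/64) × (12/64) ≈ 0.0112638
papaya: (38/132) × (17/38) × (18/38) × (11/38) × (8/38) ≈ 0.00371774
guava: (30/132) × (16/30) × (15/30) × (6/30) × (11/30) ≈ 0.00444444
Highest score → mango.

mango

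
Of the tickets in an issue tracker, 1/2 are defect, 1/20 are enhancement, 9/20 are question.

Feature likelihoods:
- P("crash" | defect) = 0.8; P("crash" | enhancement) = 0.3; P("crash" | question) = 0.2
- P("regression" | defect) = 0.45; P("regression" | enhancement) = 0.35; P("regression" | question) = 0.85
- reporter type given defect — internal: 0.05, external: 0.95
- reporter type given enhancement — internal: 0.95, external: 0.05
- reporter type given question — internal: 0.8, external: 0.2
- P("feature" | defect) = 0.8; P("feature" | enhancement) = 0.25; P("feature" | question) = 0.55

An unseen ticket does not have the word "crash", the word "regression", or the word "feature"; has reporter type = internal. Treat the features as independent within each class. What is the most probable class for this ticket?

defect: 0.5 × (1−0.8) × (1−0.45) × 0.05 × (1−0.8) = 0.00055
enhancement: 0.05 × (1−0.3) × (1−0.35) × 0.95 × (1−0.25) = 0.016209375
question: 0.45 × (1−0.2) × (1−0.85) × 0.8 × (1−0.55) = 0.01944
Highest score → question.

question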